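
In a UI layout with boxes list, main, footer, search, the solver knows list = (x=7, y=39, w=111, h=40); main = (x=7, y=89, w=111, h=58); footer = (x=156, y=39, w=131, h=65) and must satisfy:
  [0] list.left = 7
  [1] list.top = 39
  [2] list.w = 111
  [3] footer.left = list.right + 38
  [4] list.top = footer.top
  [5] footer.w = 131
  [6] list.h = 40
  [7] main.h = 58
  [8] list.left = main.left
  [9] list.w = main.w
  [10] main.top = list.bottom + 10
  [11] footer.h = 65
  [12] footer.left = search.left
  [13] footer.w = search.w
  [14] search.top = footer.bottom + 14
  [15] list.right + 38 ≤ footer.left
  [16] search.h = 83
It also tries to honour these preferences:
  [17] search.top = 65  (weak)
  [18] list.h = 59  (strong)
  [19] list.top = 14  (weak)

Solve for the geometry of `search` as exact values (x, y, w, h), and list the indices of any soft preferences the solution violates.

1. search.x = 156  [footer.left = search.left]
2. search.w = 131  [footer.w = search.w]
3. search.y = 118  [search.top = footer.bottom + 14]
4. search.h = 83  [search.h = 83]

search = (x=156, y=118, w=131, h=83)
violated soft preferences: 17, 18, 19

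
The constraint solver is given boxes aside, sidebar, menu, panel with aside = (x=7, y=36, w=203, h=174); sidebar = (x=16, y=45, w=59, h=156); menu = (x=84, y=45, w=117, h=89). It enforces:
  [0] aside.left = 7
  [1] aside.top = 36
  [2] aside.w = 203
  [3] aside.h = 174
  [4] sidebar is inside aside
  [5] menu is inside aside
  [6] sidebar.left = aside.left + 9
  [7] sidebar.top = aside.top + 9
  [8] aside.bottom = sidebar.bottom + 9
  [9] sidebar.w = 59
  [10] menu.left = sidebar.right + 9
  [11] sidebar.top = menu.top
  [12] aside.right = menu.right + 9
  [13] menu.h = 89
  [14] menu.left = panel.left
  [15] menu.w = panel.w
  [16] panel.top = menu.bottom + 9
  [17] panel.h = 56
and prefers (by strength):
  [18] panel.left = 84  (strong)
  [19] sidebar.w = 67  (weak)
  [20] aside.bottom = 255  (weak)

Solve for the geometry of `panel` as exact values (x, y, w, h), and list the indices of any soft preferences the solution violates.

panel = (x=84, y=143, w=117, h=56)
violated soft preferences: 19, 20

1. panel.x = 84  [menu.left = panel.left]
2. panel.w = 117  [menu.w = panel.w]
3. panel.y = 143  [panel.top = menu.bottom + 9]
4. panel.h = 56  [panel.h = 56]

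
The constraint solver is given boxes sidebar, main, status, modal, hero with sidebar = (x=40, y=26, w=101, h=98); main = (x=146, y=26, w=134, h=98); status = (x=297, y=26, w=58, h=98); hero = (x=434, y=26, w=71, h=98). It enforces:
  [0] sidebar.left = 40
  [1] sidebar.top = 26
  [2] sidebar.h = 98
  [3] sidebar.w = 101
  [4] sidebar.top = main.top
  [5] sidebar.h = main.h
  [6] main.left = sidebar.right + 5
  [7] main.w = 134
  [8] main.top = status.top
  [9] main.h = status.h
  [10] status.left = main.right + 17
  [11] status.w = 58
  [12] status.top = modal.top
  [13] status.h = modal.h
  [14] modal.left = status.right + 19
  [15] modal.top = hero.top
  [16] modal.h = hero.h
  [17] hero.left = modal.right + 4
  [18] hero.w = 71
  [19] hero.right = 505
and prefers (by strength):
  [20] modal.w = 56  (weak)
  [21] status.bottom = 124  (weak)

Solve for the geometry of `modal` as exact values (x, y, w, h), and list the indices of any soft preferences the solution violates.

modal = (x=374, y=26, w=56, h=98)
violated soft preferences: none

1. modal.y = 26  [status.top = modal.top]
2. modal.h = 98  [status.h = modal.h]
3. modal.x = 374  [modal.left = status.right + 19]
4. modal.w = 56  [hero.left = modal.right + 4]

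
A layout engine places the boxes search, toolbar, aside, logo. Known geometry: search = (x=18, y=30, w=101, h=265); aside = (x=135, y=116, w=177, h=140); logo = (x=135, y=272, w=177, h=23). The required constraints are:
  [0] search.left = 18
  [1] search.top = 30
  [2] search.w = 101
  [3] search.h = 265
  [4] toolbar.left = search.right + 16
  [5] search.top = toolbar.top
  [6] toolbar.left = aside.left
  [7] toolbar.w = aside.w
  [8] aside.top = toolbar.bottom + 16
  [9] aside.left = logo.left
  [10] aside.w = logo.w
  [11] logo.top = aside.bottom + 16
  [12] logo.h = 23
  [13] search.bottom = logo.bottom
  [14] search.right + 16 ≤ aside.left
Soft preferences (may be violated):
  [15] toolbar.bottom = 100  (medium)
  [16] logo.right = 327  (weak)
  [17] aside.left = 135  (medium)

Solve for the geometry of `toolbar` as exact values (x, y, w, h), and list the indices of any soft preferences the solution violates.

1. toolbar.x = 135  [toolbar.left = search.right + 16]
2. toolbar.y = 30  [search.top = toolbar.top]
3. toolbar.w = 177  [toolbar.w = aside.w]
4. toolbar.h = 70  [aside.top = toolbar.bottom + 16]

toolbar = (x=135, y=30, w=177, h=70)
violated soft preferences: 16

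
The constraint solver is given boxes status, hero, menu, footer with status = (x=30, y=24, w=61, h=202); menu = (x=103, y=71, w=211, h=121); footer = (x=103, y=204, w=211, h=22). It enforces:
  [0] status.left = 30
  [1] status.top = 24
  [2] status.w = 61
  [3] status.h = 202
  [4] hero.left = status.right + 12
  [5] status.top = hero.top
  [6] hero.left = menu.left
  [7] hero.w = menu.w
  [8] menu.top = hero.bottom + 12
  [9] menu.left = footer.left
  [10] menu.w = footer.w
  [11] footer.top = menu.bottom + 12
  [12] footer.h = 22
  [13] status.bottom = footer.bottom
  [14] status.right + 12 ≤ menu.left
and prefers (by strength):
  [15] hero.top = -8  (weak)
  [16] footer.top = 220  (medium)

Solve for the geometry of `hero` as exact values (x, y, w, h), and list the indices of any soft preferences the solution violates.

1. hero.x = 103  [hero.left = status.right + 12]
2. hero.y = 24  [status.top = hero.top]
3. hero.w = 211  [hero.w = menu.w]
4. hero.h = 35  [menu.top = hero.bottom + 12]

hero = (x=103, y=24, w=211, h=35)
violated soft preferences: 15, 16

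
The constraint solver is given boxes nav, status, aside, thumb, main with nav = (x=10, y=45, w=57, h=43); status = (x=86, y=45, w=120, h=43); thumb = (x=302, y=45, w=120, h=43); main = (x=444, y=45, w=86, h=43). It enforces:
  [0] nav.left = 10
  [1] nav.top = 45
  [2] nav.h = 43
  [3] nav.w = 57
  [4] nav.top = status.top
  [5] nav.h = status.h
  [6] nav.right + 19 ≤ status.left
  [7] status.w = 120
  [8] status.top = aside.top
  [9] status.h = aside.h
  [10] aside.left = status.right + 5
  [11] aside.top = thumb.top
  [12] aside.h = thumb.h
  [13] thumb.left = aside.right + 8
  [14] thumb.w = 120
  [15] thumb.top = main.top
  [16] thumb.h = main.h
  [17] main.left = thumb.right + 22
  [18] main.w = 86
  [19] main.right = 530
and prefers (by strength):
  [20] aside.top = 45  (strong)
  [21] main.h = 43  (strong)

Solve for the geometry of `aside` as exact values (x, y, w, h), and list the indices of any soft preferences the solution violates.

1. aside.y = 45  [status.top = aside.top]
2. aside.h = 43  [status.h = aside.h]
3. aside.x = 211  [aside.left = status.right + 5]
4. aside.w = 83  [thumb.left = aside.right + 8]

aside = (x=211, y=45, w=83, h=43)
violated soft preferences: none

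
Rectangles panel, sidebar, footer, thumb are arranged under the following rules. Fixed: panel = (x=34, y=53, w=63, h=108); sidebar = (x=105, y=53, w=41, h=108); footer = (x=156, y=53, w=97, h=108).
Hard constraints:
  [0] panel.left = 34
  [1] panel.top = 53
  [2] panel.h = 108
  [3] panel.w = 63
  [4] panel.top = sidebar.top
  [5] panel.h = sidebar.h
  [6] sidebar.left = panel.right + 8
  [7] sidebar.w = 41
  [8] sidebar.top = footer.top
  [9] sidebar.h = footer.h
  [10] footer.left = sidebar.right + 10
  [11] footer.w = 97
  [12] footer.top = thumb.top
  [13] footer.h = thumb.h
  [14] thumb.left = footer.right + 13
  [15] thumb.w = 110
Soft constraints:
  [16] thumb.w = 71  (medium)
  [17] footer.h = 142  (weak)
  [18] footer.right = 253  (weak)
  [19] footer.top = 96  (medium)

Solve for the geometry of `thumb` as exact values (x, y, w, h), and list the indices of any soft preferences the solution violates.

thumb = (x=266, y=53, w=110, h=108)
violated soft preferences: 16, 17, 19

1. thumb.y = 53  [footer.top = thumb.top]
2. thumb.h = 108  [footer.h = thumb.h]
3. thumb.x = 266  [thumb.left = footer.right + 13]
4. thumb.w = 110  [thumb.w = 110]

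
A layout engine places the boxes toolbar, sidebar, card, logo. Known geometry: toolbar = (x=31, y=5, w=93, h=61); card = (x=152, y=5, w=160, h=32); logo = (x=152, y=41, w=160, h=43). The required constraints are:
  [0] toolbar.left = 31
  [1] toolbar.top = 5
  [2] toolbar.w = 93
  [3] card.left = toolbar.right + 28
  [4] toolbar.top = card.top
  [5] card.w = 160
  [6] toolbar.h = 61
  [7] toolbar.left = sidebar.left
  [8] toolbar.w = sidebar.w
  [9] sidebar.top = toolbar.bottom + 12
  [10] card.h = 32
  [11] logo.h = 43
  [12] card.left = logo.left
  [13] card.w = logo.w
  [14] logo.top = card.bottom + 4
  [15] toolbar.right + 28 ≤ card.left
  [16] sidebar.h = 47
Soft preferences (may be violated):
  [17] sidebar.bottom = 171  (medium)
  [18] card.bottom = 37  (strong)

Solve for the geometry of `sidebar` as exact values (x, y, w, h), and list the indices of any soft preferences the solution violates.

sidebar = (x=31, y=78, w=93, h=47)
violated soft preferences: 17

1. sidebar.x = 31  [toolbar.left = sidebar.left]
2. sidebar.w = 93  [toolbar.w = sidebar.w]
3. sidebar.y = 78  [sidebar.top = toolbar.bottom + 12]
4. sidebar.h = 47  [sidebar.h = 47]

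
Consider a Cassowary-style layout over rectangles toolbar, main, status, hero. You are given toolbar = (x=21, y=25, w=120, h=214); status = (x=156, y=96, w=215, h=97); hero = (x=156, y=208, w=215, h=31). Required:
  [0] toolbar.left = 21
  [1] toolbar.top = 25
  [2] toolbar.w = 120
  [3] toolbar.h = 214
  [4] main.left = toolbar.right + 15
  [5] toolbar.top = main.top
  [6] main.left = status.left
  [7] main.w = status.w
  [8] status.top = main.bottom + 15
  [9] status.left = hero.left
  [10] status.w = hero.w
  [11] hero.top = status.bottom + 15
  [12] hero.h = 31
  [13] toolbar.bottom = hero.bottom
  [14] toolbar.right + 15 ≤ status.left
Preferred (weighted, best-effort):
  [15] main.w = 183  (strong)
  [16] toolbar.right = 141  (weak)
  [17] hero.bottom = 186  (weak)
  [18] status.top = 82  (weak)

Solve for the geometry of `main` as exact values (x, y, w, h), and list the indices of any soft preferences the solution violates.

1. main.x = 156  [main.left = toolbar.right + 15]
2. main.y = 25  [toolbar.top = main.top]
3. main.w = 215  [main.w = status.w]
4. main.h = 56  [status.top = main.bottom + 15]

main = (x=156, y=25, w=215, h=56)
violated soft preferences: 15, 17, 18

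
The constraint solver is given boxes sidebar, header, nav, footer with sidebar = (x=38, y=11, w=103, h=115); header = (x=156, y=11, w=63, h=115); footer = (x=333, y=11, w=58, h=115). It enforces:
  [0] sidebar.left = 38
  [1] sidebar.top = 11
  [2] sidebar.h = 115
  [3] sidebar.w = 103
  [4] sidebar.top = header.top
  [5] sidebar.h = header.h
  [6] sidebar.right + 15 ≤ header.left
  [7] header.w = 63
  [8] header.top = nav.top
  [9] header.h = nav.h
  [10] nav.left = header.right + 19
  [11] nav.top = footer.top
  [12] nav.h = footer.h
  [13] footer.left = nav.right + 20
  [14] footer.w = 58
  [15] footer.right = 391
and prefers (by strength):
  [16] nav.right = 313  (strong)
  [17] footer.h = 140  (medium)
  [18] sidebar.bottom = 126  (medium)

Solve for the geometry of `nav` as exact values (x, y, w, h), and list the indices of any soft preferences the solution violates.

1. nav.y = 11  [header.top = nav.top]
2. nav.h = 115  [header.h = nav.h]
3. nav.x = 238  [nav.left = header.right + 19]
4. nav.w = 75  [footer.left = nav.right + 20]

nav = (x=238, y=11, w=75, h=115)
violated soft preferences: 17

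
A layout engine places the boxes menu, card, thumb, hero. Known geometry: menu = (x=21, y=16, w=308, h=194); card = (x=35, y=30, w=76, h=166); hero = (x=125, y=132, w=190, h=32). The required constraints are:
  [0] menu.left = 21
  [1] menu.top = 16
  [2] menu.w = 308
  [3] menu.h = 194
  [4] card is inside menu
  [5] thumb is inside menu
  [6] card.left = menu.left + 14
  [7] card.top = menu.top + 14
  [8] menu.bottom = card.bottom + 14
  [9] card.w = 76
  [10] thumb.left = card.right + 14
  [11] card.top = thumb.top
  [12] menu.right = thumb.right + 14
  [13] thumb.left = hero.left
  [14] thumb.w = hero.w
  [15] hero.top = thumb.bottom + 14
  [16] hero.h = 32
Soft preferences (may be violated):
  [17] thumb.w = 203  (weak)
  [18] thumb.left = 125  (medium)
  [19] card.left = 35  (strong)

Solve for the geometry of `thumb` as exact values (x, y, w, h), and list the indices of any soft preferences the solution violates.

1. thumb.x = 125  [thumb.left = card.right + 14]
2. thumb.y = 30  [card.top = thumb.top]
3. thumb.w = 190  [menu.right = thumb.right + 14]
4. thumb.h = 88  [hero.top = thumb.bottom + 14]

thumb = (x=125, y=30, w=190, h=88)
violated soft preferences: 17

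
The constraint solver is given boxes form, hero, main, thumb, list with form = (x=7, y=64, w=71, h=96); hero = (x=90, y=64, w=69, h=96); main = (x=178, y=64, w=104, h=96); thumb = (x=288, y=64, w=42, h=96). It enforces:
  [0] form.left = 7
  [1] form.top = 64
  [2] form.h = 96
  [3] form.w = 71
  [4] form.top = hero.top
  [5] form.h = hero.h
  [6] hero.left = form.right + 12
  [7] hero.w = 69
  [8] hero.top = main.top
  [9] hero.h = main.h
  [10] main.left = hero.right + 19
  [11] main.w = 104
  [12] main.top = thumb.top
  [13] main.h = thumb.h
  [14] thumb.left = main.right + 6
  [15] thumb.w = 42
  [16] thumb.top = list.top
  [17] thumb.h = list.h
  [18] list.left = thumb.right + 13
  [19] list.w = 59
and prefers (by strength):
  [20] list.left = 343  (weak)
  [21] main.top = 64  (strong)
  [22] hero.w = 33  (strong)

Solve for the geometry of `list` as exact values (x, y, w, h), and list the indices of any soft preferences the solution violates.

list = (x=343, y=64, w=59, h=96)
violated soft preferences: 22

1. list.y = 64  [thumb.top = list.top]
2. list.h = 96  [thumb.h = list.h]
3. list.x = 343  [list.left = thumb.right + 13]
4. list.w = 59  [list.w = 59]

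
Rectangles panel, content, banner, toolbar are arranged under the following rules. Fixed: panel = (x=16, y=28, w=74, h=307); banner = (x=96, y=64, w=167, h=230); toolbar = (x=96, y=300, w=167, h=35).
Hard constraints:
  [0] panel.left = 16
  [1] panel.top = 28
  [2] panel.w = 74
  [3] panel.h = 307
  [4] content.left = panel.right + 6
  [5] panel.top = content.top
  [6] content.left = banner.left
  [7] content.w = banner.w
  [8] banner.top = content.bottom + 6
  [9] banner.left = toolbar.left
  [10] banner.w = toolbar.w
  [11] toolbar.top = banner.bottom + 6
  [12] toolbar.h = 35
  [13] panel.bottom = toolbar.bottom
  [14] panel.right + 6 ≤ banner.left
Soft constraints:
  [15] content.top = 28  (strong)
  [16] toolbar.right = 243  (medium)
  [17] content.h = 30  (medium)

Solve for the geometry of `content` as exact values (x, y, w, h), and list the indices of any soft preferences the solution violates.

1. content.x = 96  [content.left = panel.right + 6]
2. content.y = 28  [panel.top = content.top]
3. content.w = 167  [content.w = banner.w]
4. content.h = 30  [banner.top = content.bottom + 6]

content = (x=96, y=28, w=167, h=30)
violated soft preferences: 16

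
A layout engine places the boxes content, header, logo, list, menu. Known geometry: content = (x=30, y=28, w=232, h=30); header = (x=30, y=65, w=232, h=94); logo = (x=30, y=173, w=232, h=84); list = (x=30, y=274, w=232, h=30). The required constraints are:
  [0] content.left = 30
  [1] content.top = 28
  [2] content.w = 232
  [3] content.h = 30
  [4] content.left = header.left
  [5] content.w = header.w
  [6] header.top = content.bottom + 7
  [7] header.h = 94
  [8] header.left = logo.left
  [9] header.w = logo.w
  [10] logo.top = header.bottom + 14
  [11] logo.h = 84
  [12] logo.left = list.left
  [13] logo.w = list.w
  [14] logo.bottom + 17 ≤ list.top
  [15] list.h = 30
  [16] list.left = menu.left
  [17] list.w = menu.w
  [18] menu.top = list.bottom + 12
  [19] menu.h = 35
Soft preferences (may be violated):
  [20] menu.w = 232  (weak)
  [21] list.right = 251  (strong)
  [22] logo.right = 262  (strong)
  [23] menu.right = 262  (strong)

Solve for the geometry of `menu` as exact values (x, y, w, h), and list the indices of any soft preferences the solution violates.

1. menu.x = 30  [list.left = menu.left]
2. menu.w = 232  [list.w = menu.w]
3. menu.y = 316  [menu.top = list.bottom + 12]
4. menu.h = 35  [menu.h = 35]

menu = (x=30, y=316, w=232, h=35)
violated soft preferences: 21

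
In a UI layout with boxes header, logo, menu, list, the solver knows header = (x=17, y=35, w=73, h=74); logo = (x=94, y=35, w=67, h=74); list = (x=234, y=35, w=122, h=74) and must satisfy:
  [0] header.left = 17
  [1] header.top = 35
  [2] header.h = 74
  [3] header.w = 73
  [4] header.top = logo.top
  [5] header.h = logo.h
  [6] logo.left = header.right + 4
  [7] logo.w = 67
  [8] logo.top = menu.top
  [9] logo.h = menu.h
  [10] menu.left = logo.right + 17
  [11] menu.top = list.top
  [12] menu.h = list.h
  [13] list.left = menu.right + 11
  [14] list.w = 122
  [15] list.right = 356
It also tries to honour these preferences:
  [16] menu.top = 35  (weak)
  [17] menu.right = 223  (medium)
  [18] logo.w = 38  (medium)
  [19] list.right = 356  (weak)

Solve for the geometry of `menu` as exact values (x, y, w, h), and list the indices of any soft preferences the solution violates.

menu = (x=178, y=35, w=45, h=74)
violated soft preferences: 18

1. menu.y = 35  [logo.top = menu.top]
2. menu.h = 74  [logo.h = menu.h]
3. menu.x = 178  [menu.left = logo.right + 17]
4. menu.w = 45  [list.left = menu.right + 11]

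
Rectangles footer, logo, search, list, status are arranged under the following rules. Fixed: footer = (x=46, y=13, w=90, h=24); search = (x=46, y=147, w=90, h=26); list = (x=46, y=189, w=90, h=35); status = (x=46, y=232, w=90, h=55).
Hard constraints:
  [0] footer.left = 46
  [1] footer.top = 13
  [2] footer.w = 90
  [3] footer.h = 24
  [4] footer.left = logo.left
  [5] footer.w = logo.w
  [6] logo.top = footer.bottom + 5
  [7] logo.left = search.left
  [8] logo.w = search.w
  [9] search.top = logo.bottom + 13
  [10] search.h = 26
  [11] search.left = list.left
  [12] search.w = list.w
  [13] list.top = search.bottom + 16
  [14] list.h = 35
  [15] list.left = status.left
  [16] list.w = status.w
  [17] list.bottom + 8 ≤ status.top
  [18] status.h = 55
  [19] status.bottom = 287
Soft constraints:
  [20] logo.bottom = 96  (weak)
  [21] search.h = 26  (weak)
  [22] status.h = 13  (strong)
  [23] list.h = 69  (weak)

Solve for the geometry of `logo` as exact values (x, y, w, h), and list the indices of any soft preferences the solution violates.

1. logo.x = 46  [footer.left = logo.left]
2. logo.w = 90  [footer.w = logo.w]
3. logo.y = 42  [logo.top = footer.bottom + 5]
4. logo.h = 92  [search.top = logo.bottom + 13]

logo = (x=46, y=42, w=90, h=92)
violated soft preferences: 20, 22, 23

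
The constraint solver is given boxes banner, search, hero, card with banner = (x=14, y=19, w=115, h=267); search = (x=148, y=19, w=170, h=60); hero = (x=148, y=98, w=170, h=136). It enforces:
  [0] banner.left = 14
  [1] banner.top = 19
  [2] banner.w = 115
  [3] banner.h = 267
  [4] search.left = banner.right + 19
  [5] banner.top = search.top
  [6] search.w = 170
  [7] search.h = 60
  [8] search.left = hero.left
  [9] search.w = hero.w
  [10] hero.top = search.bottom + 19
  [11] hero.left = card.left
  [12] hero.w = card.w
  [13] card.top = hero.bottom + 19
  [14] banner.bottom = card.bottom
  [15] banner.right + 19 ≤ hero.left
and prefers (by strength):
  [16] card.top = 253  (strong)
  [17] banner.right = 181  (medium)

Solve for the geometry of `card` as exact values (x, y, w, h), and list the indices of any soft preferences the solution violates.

card = (x=148, y=253, w=170, h=33)
violated soft preferences: 17

1. card.x = 148  [hero.left = card.left]
2. card.w = 170  [hero.w = card.w]
3. card.y = 253  [card.top = hero.bottom + 19]
4. card.h = 33  [banner.bottom = card.bottom]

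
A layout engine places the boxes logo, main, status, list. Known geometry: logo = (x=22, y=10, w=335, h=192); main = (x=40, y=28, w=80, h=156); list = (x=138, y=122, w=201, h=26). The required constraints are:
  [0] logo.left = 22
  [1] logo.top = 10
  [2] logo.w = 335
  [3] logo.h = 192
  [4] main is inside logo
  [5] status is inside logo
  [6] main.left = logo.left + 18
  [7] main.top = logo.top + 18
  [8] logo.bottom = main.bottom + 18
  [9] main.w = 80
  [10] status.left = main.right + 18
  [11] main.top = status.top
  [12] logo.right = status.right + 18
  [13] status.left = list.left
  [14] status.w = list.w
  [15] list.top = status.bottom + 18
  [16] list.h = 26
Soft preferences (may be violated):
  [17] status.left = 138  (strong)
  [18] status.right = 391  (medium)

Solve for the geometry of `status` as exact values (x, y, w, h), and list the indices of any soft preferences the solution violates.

1. status.x = 138  [status.left = main.right + 18]
2. status.y = 28  [main.top = status.top]
3. status.w = 201  [logo.right = status.right + 18]
4. status.h = 76  [list.top = status.bottom + 18]

status = (x=138, y=28, w=201, h=76)
violated soft preferences: 18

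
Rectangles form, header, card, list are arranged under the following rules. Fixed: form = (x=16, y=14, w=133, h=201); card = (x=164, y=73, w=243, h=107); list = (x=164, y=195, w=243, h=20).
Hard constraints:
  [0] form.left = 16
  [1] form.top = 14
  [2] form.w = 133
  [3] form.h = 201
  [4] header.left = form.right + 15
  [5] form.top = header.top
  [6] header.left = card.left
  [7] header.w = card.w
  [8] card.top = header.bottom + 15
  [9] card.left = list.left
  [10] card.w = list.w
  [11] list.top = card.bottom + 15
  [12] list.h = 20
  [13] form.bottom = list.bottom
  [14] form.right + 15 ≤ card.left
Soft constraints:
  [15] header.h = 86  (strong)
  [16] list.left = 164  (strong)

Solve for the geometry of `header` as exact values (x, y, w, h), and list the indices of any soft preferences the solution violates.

1. header.x = 164  [header.left = form.right + 15]
2. header.y = 14  [form.top = header.top]
3. header.w = 243  [header.w = card.w]
4. header.h = 44  [card.top = header.bottom + 15]

header = (x=164, y=14, w=243, h=44)
violated soft preferences: 15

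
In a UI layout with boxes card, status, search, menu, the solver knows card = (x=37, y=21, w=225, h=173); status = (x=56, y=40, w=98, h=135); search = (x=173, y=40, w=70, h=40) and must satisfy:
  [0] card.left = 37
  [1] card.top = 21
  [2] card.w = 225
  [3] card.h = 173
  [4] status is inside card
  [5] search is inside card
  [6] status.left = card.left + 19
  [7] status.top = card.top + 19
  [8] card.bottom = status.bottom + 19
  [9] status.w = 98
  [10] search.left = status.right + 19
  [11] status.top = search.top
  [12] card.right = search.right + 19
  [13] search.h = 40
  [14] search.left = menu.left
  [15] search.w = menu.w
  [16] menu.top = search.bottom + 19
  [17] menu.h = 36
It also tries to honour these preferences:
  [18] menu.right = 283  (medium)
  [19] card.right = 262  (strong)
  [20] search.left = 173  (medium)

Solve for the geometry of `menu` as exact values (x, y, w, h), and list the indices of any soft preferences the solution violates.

menu = (x=173, y=99, w=70, h=36)
violated soft preferences: 18

1. menu.x = 173  [search.left = menu.left]
2. menu.w = 70  [search.w = menu.w]
3. menu.y = 99  [menu.top = search.bottom + 19]
4. menu.h = 36  [menu.h = 36]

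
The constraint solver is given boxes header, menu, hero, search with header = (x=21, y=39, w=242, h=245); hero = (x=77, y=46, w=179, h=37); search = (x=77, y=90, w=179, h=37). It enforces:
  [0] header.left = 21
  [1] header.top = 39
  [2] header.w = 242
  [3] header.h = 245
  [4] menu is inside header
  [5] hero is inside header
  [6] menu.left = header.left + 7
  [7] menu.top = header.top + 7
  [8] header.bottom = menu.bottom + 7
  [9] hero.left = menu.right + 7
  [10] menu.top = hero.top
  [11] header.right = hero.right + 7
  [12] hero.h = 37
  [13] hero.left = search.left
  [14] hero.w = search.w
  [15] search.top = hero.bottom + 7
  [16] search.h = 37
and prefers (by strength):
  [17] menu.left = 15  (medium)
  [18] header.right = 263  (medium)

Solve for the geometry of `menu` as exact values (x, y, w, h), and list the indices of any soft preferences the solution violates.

1. menu.x = 28  [menu.left = header.left + 7]
2. menu.y = 46  [menu.top = header.top + 7]
3. menu.h = 231  [header.bottom = menu.bottom + 7]
4. menu.w = 42  [hero.left = menu.right + 7]

menu = (x=28, y=46, w=42, h=231)
violated soft preferences: 17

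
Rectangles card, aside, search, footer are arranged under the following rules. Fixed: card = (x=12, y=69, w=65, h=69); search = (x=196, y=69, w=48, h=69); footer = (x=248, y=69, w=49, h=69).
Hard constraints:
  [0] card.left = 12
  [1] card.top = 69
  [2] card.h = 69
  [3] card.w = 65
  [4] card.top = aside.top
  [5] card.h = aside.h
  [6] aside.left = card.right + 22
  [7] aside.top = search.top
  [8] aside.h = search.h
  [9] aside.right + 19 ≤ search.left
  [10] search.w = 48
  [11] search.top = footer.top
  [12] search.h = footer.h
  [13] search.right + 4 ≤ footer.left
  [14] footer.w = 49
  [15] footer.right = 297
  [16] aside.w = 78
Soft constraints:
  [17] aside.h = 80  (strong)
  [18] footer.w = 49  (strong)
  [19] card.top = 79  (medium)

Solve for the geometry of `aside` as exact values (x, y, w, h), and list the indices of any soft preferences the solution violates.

aside = (x=99, y=69, w=78, h=69)
violated soft preferences: 17, 19

1. aside.y = 69  [card.top = aside.top]
2. aside.h = 69  [card.h = aside.h]
3. aside.x = 99  [aside.left = card.right + 22]
4. aside.w = 78  [aside.w = 78]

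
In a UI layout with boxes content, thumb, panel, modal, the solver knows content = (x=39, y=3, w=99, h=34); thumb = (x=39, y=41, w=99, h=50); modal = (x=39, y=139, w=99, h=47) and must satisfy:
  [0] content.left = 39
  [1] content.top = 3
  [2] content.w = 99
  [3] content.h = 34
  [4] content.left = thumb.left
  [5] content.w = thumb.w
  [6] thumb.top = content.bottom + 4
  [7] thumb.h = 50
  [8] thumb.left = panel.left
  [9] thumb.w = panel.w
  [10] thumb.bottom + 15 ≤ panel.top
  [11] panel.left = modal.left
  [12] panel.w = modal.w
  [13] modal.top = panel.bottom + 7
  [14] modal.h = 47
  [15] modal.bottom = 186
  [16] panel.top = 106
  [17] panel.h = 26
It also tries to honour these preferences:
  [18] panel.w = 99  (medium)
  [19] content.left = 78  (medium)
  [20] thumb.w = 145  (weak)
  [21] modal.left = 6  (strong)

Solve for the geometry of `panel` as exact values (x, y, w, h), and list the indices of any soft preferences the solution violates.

panel = (x=39, y=106, w=99, h=26)
violated soft preferences: 19, 20, 21

1. panel.x = 39  [thumb.left = panel.left]
2. panel.w = 99  [thumb.w = panel.w]
3. panel.y = 106  [panel.top = 106]
4. panel.h = 26  [panel.h = 26]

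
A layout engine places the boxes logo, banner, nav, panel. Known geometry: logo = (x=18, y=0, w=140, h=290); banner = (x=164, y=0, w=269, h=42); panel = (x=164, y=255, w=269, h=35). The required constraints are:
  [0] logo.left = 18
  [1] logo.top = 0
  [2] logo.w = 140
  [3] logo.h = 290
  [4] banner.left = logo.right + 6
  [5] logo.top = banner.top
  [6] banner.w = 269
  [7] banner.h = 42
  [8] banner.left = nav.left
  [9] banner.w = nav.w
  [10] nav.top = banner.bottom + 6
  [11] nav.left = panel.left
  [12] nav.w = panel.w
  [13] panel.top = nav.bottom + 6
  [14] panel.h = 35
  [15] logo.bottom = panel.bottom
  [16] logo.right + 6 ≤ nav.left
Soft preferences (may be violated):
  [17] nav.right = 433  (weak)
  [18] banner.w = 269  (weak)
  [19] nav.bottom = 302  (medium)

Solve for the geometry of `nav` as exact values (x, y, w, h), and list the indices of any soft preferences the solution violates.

1. nav.x = 164  [banner.left = nav.left]
2. nav.w = 269  [banner.w = nav.w]
3. nav.y = 48  [nav.top = banner.bottom + 6]
4. nav.h = 201  [panel.top = nav.bottom + 6]

nav = (x=164, y=48, w=269, h=201)
violated soft preferences: 19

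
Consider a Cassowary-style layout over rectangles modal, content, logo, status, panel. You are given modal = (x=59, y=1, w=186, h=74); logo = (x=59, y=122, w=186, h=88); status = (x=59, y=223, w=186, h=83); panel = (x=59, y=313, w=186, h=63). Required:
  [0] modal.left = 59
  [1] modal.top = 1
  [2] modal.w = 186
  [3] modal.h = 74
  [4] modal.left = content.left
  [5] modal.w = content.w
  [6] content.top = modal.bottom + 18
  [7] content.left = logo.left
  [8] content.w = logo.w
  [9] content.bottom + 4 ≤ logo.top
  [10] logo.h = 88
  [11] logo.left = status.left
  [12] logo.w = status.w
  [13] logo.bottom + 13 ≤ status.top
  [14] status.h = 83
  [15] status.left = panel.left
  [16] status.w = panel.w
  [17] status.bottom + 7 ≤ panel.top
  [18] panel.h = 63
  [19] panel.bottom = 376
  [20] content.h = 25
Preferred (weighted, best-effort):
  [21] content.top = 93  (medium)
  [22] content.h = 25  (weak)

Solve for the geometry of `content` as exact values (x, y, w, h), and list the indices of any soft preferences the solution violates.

1. content.x = 59  [modal.left = content.left]
2. content.w = 186  [modal.w = content.w]
3. content.y = 93  [content.top = modal.bottom + 18]
4. content.h = 25  [content.h = 25]

content = (x=59, y=93, w=186, h=25)
violated soft preferences: none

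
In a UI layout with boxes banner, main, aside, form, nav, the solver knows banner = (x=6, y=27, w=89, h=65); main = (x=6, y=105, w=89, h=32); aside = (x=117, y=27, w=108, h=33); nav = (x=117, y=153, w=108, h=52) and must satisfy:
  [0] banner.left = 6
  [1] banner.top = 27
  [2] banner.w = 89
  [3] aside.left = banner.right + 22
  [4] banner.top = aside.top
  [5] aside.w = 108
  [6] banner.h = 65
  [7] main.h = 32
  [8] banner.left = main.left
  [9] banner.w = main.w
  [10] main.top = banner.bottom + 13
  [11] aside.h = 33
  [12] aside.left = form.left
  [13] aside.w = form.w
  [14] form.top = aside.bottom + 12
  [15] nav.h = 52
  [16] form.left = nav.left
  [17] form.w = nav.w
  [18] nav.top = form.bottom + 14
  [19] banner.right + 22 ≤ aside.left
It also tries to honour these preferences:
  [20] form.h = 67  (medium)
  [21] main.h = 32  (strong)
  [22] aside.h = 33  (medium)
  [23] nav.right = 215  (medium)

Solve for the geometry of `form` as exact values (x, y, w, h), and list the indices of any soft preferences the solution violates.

1. form.x = 117  [aside.left = form.left]
2. form.w = 108  [aside.w = form.w]
3. form.y = 72  [form.top = aside.bottom + 12]
4. form.h = 67  [nav.top = form.bottom + 14]

form = (x=117, y=72, w=108, h=67)
violated soft preferences: 23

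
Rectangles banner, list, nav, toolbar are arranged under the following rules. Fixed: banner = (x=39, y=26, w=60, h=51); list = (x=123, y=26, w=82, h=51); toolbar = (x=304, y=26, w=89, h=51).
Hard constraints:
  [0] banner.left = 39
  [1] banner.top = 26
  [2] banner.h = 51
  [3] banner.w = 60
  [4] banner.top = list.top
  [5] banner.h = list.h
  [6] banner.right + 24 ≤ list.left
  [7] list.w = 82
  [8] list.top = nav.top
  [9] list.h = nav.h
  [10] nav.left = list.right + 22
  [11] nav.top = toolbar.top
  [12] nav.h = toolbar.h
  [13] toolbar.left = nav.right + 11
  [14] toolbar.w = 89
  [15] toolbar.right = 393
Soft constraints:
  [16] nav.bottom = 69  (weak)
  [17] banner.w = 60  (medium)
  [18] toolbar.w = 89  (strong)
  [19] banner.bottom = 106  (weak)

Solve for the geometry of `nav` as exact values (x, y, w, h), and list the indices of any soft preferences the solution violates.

nav = (x=227, y=26, w=66, h=51)
violated soft preferences: 16, 19

1. nav.y = 26  [list.top = nav.top]
2. nav.h = 51  [list.h = nav.h]
3. nav.x = 227  [nav.left = list.right + 22]
4. nav.w = 66  [toolbar.left = nav.right + 11]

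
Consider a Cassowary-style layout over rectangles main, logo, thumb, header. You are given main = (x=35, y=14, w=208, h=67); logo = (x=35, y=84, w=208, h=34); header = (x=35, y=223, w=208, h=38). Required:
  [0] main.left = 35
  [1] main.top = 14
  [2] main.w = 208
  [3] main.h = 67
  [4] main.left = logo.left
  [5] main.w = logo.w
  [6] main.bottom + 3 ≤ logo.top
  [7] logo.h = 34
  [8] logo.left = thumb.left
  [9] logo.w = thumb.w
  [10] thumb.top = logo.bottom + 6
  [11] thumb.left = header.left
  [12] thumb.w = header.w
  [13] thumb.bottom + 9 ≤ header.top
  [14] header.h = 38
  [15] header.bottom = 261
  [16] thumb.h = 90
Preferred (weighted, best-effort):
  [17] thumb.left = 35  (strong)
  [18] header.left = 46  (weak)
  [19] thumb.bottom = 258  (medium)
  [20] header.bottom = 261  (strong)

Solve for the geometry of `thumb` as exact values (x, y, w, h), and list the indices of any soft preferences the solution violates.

1. thumb.x = 35  [logo.left = thumb.left]
2. thumb.w = 208  [logo.w = thumb.w]
3. thumb.y = 124  [thumb.top = logo.bottom + 6]
4. thumb.h = 90  [thumb.h = 90]

thumb = (x=35, y=124, w=208, h=90)
violated soft preferences: 18, 19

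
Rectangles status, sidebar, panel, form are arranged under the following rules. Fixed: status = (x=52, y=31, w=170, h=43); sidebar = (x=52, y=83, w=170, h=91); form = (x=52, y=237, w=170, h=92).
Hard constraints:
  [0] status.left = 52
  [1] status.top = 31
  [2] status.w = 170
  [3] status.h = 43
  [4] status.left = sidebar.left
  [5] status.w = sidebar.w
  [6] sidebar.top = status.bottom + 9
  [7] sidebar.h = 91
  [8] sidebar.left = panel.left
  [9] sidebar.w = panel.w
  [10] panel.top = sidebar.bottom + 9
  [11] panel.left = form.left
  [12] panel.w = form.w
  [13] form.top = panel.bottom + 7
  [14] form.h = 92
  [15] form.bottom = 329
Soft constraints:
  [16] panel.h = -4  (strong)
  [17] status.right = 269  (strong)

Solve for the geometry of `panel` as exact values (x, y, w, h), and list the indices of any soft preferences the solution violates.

panel = (x=52, y=183, w=170, h=47)
violated soft preferences: 16, 17

1. panel.x = 52  [sidebar.left = panel.left]
2. panel.w = 170  [sidebar.w = panel.w]
3. panel.y = 183  [panel.top = sidebar.bottom + 9]
4. panel.h = 47  [form.top = panel.bottom + 7]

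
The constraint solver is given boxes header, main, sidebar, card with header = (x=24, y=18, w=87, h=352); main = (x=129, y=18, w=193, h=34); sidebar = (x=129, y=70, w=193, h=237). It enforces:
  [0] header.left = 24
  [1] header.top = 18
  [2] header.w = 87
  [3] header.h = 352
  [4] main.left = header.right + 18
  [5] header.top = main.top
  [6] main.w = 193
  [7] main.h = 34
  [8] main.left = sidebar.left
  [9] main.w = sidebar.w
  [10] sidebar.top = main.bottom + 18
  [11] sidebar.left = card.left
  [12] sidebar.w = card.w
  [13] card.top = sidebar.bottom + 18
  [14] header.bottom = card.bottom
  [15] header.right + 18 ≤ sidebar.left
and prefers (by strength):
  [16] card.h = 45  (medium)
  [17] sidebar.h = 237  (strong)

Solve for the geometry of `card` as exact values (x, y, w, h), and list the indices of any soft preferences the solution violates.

1. card.x = 129  [sidebar.left = card.left]
2. card.w = 193  [sidebar.w = card.w]
3. card.y = 325  [card.top = sidebar.bottom + 18]
4. card.h = 45  [header.bottom = card.bottom]

card = (x=129, y=325, w=193, h=45)
violated soft preferences: none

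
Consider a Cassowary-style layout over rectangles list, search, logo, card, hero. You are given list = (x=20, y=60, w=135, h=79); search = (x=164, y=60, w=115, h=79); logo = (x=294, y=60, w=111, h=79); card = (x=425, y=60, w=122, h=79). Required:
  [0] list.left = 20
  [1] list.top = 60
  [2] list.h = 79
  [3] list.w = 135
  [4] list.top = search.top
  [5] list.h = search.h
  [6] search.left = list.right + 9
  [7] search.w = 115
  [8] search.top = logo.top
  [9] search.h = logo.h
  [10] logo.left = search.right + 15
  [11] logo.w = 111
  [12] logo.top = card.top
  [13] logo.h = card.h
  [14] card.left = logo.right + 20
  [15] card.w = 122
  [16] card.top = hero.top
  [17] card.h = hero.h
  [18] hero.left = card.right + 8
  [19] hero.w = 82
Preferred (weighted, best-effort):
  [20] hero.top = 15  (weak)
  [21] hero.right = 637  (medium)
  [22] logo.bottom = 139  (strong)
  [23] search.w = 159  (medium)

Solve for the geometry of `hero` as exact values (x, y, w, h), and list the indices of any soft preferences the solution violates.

hero = (x=555, y=60, w=82, h=79)
violated soft preferences: 20, 23

1. hero.y = 60  [card.top = hero.top]
2. hero.h = 79  [card.h = hero.h]
3. hero.x = 555  [hero.left = card.right + 8]
4. hero.w = 82  [hero.w = 82]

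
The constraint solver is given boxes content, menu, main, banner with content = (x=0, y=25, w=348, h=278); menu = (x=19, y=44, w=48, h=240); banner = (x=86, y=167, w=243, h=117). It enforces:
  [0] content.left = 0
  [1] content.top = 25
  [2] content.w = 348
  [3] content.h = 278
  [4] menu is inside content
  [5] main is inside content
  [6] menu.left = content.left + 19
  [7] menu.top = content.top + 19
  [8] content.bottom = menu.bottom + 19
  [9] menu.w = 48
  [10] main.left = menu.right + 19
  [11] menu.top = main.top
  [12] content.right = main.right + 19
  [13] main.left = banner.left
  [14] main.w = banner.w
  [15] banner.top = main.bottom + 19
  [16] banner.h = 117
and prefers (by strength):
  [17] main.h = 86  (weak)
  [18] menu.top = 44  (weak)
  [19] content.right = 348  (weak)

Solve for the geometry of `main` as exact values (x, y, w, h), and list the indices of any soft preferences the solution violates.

main = (x=86, y=44, w=243, h=104)
violated soft preferences: 17

1. main.x = 86  [main.left = menu.right + 19]
2. main.y = 44  [menu.top = main.top]
3. main.w = 243  [content.right = main.right + 19]
4. main.h = 104  [banner.top = main.bottom + 19]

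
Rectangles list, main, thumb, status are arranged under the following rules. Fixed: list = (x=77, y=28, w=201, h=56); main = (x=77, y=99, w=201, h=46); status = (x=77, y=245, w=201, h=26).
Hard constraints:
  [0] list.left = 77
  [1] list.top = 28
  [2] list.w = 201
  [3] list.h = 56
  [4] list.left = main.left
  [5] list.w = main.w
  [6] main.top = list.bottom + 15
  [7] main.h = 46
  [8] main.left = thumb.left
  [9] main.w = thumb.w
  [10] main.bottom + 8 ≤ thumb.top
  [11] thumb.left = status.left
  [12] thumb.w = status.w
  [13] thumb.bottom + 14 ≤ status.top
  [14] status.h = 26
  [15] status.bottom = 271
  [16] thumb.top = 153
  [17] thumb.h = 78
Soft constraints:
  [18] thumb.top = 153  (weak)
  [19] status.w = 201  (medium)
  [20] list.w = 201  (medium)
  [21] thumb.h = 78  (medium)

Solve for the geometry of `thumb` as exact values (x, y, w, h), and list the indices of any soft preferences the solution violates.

thumb = (x=77, y=153, w=201, h=78)
violated soft preferences: none

1. thumb.x = 77  [main.left = thumb.left]
2. thumb.w = 201  [main.w = thumb.w]
3. thumb.y = 153  [thumb.top = 153]
4. thumb.h = 78  [thumb.h = 78]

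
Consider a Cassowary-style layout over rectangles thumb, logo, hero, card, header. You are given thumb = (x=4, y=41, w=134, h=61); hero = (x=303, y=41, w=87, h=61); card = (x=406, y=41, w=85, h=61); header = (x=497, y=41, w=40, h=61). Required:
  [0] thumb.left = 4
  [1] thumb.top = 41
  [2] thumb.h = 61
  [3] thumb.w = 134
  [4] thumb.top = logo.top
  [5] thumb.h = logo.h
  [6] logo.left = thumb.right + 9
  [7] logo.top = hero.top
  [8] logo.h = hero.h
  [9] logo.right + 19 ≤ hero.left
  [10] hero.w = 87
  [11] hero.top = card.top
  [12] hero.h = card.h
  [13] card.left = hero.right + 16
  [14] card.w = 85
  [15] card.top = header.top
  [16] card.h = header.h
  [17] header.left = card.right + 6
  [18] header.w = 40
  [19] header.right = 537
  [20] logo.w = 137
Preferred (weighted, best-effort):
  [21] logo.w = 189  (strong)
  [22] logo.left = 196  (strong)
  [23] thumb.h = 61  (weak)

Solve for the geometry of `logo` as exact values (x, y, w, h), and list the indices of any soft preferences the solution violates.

1. logo.y = 41  [thumb.top = logo.top]
2. logo.h = 61  [thumb.h = logo.h]
3. logo.x = 147  [logo.left = thumb.right + 9]
4. logo.w = 137  [logo.w = 137]

logo = (x=147, y=41, w=137, h=61)
violated soft preferences: 21, 22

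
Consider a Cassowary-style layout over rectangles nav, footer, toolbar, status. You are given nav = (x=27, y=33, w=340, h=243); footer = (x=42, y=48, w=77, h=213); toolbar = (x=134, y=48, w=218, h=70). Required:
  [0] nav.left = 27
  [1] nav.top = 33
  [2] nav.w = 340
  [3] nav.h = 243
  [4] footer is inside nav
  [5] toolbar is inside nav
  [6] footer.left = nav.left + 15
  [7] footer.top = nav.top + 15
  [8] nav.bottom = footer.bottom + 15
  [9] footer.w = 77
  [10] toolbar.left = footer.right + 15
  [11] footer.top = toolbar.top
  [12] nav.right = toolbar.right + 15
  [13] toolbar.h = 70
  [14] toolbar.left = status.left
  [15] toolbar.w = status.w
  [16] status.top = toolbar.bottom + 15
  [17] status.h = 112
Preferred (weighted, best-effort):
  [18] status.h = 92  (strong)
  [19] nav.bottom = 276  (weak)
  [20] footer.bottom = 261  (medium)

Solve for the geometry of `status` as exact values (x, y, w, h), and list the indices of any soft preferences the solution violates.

1. status.x = 134  [toolbar.left = status.left]
2. status.w = 218  [toolbar.w = status.w]
3. status.y = 133  [status.top = toolbar.bottom + 15]
4. status.h = 112  [status.h = 112]

status = (x=134, y=133, w=218, h=112)
violated soft preferences: 18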